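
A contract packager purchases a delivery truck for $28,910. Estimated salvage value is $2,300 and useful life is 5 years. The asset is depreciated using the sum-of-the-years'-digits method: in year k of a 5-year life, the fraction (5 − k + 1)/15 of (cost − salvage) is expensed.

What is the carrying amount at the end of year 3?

$7,622

Depreciable base = $28,910 − $2,300 = $26,610.
Sum of the years' digits = 5+4+3+2+1 = 15.
Year 1: $26,610 × 5/15 = $8,870. Book value $20,040.
Year 2: $26,610 × 4/15 = $7,096. Book value $12,944.
Year 3: $26,610 × 3/15 = $5,322. Book value $7,622.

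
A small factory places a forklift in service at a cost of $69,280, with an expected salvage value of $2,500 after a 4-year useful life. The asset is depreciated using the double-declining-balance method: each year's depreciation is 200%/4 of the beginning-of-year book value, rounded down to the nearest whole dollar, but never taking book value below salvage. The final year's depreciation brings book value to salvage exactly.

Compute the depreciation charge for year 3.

$8,660

Depreciable base = $69,280 − $2,500 = $66,780.
Year 1: ⌊$69,280 × 200%/4⌋ = $34,640. Book value $34,640.
Year 2: ⌊$34,640 × 200%/4⌋ = $17,320. Book value $17,320.
Year 3: ⌊$17,320 × 200%/4⌋ = $8,660. Book value $8,660.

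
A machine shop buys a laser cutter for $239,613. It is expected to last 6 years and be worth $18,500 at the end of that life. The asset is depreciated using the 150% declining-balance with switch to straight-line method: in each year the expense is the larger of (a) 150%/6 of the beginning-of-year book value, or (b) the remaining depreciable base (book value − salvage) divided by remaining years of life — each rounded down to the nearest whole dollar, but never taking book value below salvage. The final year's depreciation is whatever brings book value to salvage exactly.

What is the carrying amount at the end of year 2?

$134,783

Depreciable base = $239,613 − $18,500 = $221,113.
Year 1: DB = ⌊$239,613 × 150%/6⌋ = $59,903; SL = ⌊$221,113/6⌋ = $36,852 → take DB $59,903. Book value $179,710.
Year 2: DB = ⌊$179,710 × 150%/6⌋ = $44,927; SL = ⌊$161,210/5⌋ = $32,242 → take DB $44,927. Book value $134,783.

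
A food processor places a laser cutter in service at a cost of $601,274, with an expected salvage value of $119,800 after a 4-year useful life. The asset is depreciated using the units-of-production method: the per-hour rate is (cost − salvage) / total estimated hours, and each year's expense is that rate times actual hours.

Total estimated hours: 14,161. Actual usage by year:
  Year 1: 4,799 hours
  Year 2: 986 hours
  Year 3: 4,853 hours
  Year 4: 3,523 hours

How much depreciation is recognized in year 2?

$33,524

Depreciable base = $601,274 − $119,800 = $481,474.
Rate = $481,474 / 14,161 hours = $34 per hour.
Year 1: 4,799 × $34 = $163,166. Book value $438,108.
Year 2: 986 × $34 = $33,524. Book value $404,584.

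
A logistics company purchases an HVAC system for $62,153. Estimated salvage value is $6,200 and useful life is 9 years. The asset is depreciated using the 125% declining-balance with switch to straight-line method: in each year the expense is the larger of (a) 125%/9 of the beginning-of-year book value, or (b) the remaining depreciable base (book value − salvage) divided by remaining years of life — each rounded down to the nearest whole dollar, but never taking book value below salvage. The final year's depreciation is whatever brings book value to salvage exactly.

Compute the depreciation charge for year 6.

Depreciable base = $62,153 − $6,200 = $55,953.
Year 1: DB = ⌊$62,153 × 125%/9⌋ = $8,632; SL = ⌊$55,953/9⌋ = $6,217 → take DB $8,632. Book value $53,521.
Year 2: DB = ⌊$53,521 × 125%/9⌋ = $7,433; SL = ⌊$47,321/8⌋ = $5,915 → take DB $7,433. Book value $46,088.
Year 3: DB = ⌊$46,088 × 125%/9⌋ = $6,401; SL = ⌊$39,888/7⌋ = $5,698 → take DB $6,401. Book value $39,687.
Year 4: DB = ⌊$39,687 × 125%/9⌋ = $5,512; SL = ⌊$33,487/6⌋ = $5,581 → take SL $5,581. Book value $34,106.
Year 5: DB = ⌊$34,106 × 125%/9⌋ = $4,736; SL = ⌊$27,906/5⌋ = $5,581 → take SL $5,581. Book value $28,525.
Year 6: DB = ⌊$28,525 × 125%/9⌋ = $3,961; SL = ⌊$22,325/4⌋ = $5,581 → take SL $5,581. Book value $22,944.

$5,581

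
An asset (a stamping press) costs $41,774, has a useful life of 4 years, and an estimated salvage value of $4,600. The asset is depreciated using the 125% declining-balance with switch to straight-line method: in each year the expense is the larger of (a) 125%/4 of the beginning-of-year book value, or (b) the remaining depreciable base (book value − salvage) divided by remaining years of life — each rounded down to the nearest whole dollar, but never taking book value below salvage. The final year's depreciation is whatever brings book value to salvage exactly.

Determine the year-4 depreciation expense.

Depreciable base = $41,774 − $4,600 = $37,174.
Year 1: DB = ⌊$41,774 × 125%/4⌋ = $13,054; SL = ⌊$37,174/4⌋ = $9,293 → take DB $13,054. Book value $28,720.
Year 2: DB = ⌊$28,720 × 125%/4⌋ = $8,975; SL = ⌊$24,120/3⌋ = $8,040 → take DB $8,975. Book value $19,745.
Year 3: DB = ⌊$19,745 × 125%/4⌋ = $6,170; SL = ⌊$15,145/2⌋ = $7,572 → take SL $7,572. Book value $12,173.
Year 4 (final): $12,173 − $4,600 = $7,573. Book value $4,600.

$7,573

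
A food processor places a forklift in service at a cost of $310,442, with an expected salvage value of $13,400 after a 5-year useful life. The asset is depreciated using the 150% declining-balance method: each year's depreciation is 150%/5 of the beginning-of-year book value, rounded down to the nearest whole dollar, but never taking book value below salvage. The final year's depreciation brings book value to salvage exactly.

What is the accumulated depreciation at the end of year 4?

$235,904

Depreciable base = $310,442 − $13,400 = $297,042.
Year 1: ⌊$310,442 × 150%/5⌋ = $93,132. Book value $217,310.
Year 2: ⌊$217,310 × 150%/5⌋ = $65,193. Book value $152,117.
Year 3: ⌊$152,117 × 150%/5⌋ = $45,635. Book value $106,482.
Year 4: ⌊$106,482 × 150%/5⌋ = $31,944. Book value $74,538.
Accumulated through year 4 = $310,442 − $74,538 = $235,904.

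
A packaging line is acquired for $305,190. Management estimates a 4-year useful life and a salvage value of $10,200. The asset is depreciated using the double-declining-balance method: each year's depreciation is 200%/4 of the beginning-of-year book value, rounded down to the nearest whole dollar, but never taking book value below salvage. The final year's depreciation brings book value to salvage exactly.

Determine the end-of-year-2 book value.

$76,298

Depreciable base = $305,190 − $10,200 = $294,990.
Year 1: ⌊$305,190 × 200%/4⌋ = $152,595. Book value $152,595.
Year 2: ⌊$152,595 × 200%/4⌋ = $76,297. Book value $76,298.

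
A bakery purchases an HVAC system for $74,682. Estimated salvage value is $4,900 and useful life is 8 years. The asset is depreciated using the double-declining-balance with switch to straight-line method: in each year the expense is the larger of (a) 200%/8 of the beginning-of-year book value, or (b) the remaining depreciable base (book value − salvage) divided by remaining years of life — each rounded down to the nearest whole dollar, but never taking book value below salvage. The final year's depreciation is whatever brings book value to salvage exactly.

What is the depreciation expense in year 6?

$4,431

Depreciable base = $74,682 − $4,900 = $69,782.
Year 1: DB = ⌊$74,682 × 200%/8⌋ = $18,670; SL = ⌊$69,782/8⌋ = $8,722 → take DB $18,670. Book value $56,012.
Year 2: DB = ⌊$56,012 × 200%/8⌋ = $14,003; SL = ⌊$51,112/7⌋ = $7,301 → take DB $14,003. Book value $42,009.
Year 3: DB = ⌊$42,009 × 200%/8⌋ = $10,502; SL = ⌊$37,109/6⌋ = $6,184 → take DB $10,502. Book value $31,507.
Year 4: DB = ⌊$31,507 × 200%/8⌋ = $7,876; SL = ⌊$26,607/5⌋ = $5,321 → take DB $7,876. Book value $23,631.
Year 5: DB = ⌊$23,631 × 200%/8⌋ = $5,907; SL = ⌊$18,731/4⌋ = $4,682 → take DB $5,907. Book value $17,724.
Year 6: DB = ⌊$17,724 × 200%/8⌋ = $4,431; SL = ⌊$12,824/3⌋ = $4,274 → take DB $4,431. Book value $13,293.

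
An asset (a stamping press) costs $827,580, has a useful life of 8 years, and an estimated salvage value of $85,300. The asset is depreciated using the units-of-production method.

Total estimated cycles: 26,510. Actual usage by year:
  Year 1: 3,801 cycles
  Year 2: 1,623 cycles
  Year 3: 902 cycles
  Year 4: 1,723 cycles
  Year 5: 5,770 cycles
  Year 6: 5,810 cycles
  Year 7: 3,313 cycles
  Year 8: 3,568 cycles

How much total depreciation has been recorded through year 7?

Depreciable base = $827,580 − $85,300 = $742,280.
Rate = $742,280 / 26,510 cycles = $28 per cycle.
Year 1: 3,801 × $28 = $106,428. Book value $721,152.
Year 2: 1,623 × $28 = $45,444. Book value $675,708.
Year 3: 902 × $28 = $25,256. Book value $650,452.
Year 4: 1,723 × $28 = $48,244. Book value $602,208.
Year 5: 5,770 × $28 = $161,560. Book value $440,648.
Year 6: 5,810 × $28 = $162,680. Book value $277,968.
Year 7: 3,313 × $28 = $92,764. Book value $185,204.
Accumulated through year 7 = $827,580 − $185,204 = $642,376.

$642,376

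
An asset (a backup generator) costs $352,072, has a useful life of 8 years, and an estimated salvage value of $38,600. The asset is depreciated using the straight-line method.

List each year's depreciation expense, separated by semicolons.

$39,184; $39,184; $39,184; $39,184; $39,184; $39,184; $39,184; $39,184

Depreciable base = $352,072 − $38,600 = $313,472.
Annual expense = $313,472 / 8 = $39,184.
End of year 1: book value $312,888.
End of year 2: book value $273,704.
End of year 3: book value $234,520.
End of year 4: book value $195,336.
End of year 5: book value $156,152.
End of year 6: book value $116,968.
End of year 7: book value $77,784.
End of year 8: book value $38,600.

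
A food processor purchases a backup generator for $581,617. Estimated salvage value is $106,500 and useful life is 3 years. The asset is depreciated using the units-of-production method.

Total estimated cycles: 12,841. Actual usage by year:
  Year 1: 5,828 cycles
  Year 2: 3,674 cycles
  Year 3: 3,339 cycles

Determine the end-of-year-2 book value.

Depreciable base = $581,617 − $106,500 = $475,117.
Rate = $475,117 / 12,841 cycles = $37 per cycle.
Year 1: 5,828 × $37 = $215,636. Book value $365,981.
Year 2: 3,674 × $37 = $135,938. Book value $230,043.

$230,043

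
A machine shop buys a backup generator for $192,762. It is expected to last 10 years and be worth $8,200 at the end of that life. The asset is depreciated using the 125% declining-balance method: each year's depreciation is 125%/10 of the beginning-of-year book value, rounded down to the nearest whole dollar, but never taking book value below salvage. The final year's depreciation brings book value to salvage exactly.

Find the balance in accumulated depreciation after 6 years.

Depreciable base = $192,762 − $8,200 = $184,562.
Year 1: ⌊$192,762 × 125%/10⌋ = $24,095. Book value $168,667.
Year 2: ⌊$168,667 × 125%/10⌋ = $21,083. Book value $147,584.
Year 3: ⌊$147,584 × 125%/10⌋ = $18,448. Book value $129,136.
Year 4: ⌊$129,136 × 125%/10⌋ = $16,142. Book value $112,994.
Year 5: ⌊$112,994 × 125%/10⌋ = $14,124. Book value $98,870.
Year 6: ⌊$98,870 × 125%/10⌋ = $12,358. Book value $86,512.
Accumulated through year 6 = $192,762 − $86,512 = $106,250.

$106,250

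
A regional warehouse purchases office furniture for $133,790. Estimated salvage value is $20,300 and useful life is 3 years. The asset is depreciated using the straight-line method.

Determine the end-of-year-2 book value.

$58,130

Depreciable base = $133,790 − $20,300 = $113,490.
Annual expense = $113,490 / 3 = $37,830.
End of year 1: book value $95,960.
End of year 2: book value $58,130.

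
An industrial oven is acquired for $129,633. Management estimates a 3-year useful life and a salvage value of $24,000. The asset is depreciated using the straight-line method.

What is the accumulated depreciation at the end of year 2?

Depreciable base = $129,633 − $24,000 = $105,633.
Annual expense = $105,633 / 3 = $35,211.
End of year 1: book value $94,422.
End of year 2: book value $59,211.
Accumulated through year 2 = $129,633 − $59,211 = $70,422.

$70,422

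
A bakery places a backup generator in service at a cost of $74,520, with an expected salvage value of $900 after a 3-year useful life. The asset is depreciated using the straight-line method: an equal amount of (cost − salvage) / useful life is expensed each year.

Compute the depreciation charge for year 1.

$24,540

Depreciable base = $74,520 − $900 = $73,620.
Annual expense = $73,620 / 3 = $24,540.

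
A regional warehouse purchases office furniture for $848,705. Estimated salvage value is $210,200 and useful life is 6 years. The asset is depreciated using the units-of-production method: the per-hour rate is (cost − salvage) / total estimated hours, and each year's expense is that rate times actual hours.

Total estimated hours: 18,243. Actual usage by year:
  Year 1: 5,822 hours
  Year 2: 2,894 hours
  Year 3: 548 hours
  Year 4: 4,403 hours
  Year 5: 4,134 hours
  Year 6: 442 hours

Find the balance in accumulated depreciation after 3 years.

Depreciable base = $848,705 − $210,200 = $638,505.
Rate = $638,505 / 18,243 hours = $35 per hour.
Year 1: 5,822 × $35 = $203,770. Book value $644,935.
Year 2: 2,894 × $35 = $101,290. Book value $543,645.
Year 3: 548 × $35 = $19,180. Book value $524,465.
Accumulated through year 3 = $848,705 − $524,465 = $324,240.

$324,240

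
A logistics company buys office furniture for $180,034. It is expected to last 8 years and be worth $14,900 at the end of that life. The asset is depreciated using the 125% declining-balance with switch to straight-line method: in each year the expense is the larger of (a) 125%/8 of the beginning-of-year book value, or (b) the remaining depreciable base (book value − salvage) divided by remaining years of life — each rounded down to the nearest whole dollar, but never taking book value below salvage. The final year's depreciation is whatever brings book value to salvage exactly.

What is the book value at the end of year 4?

$89,495

Depreciable base = $180,034 − $14,900 = $165,134.
Year 1: DB = ⌊$180,034 × 125%/8⌋ = $28,130; SL = ⌊$165,134/8⌋ = $20,641 → take DB $28,130. Book value $151,904.
Year 2: DB = ⌊$151,904 × 125%/8⌋ = $23,735; SL = ⌊$137,004/7⌋ = $19,572 → take DB $23,735. Book value $128,169.
Year 3: DB = ⌊$128,169 × 125%/8⌋ = $20,026; SL = ⌊$113,269/6⌋ = $18,878 → take DB $20,026. Book value $108,143.
Year 4: DB = ⌊$108,143 × 125%/8⌋ = $16,897; SL = ⌊$93,243/5⌋ = $18,648 → take SL $18,648. Book value $89,495.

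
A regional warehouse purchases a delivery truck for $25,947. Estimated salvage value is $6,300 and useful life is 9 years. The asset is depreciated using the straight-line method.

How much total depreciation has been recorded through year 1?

Depreciable base = $25,947 − $6,300 = $19,647.
Annual expense = $19,647 / 9 = $2,183.
End of year 1: book value $23,764.
Accumulated through year 1 = $25,947 − $23,764 = $2,183.

$2,183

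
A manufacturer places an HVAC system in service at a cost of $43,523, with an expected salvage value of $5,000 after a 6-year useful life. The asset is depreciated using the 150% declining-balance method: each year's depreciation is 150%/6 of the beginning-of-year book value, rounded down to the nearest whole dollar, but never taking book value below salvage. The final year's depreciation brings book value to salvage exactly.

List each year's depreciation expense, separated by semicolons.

Depreciable base = $43,523 − $5,000 = $38,523.
Year 1: ⌊$43,523 × 150%/6⌋ = $10,880. Book value $32,643.
Year 2: ⌊$32,643 × 150%/6⌋ = $8,160. Book value $24,483.
Year 3: ⌊$24,483 × 150%/6⌋ = $6,120. Book value $18,363.
Year 4: ⌊$18,363 × 150%/6⌋ = $4,590. Book value $13,773.
Year 5: ⌊$13,773 × 150%/6⌋ = $3,443. Book value $10,330.
Year 6 (final): $10,330 − $5,000 = $5,330. Book value $5,000.

$10,880; $8,160; $6,120; $4,590; $3,443; $5,330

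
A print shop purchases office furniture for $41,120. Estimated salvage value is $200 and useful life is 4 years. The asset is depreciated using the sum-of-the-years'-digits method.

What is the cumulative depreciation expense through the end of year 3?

$36,828

Depreciable base = $41,120 − $200 = $40,920.
Sum of the years' digits = 4+3+2+1 = 10.
Year 1: $40,920 × 4/10 = $16,368. Book value $24,752.
Year 2: $40,920 × 3/10 = $12,276. Book value $12,476.
Year 3: $40,920 × 2/10 = $8,184. Book value $4,292.
Accumulated through year 3 = $41,120 − $4,292 = $36,828.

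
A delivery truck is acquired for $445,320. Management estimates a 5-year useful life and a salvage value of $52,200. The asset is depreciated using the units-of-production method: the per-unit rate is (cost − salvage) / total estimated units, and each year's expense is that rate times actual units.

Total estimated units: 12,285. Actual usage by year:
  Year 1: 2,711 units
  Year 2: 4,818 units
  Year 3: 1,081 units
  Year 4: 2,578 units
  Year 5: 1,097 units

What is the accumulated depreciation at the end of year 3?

Depreciable base = $445,320 − $52,200 = $393,120.
Rate = $393,120 / 12,285 units = $32 per unit.
Year 1: 2,711 × $32 = $86,752. Book value $358,568.
Year 2: 4,818 × $32 = $154,176. Book value $204,392.
Year 3: 1,081 × $32 = $34,592. Book value $169,800.
Accumulated through year 3 = $445,320 − $169,800 = $275,520.

$275,520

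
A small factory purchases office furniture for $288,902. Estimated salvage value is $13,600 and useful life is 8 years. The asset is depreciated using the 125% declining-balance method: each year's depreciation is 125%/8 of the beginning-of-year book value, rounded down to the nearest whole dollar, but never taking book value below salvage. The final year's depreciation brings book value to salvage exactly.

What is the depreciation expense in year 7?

Depreciable base = $288,902 − $13,600 = $275,302.
Year 1: ⌊$288,902 × 125%/8⌋ = $45,140. Book value $243,762.
Year 2: ⌊$243,762 × 125%/8⌋ = $38,087. Book value $205,675.
Year 3: ⌊$205,675 × 125%/8⌋ = $32,136. Book value $173,539.
Year 4: ⌊$173,539 × 125%/8⌋ = $27,115. Book value $146,424.
Year 5: ⌊$146,424 × 125%/8⌋ = $22,878. Book value $123,546.
Year 6: ⌊$123,546 × 125%/8⌋ = $19,304. Book value $104,242.
Year 7: ⌊$104,242 × 125%/8⌋ = $16,287. Book value $87,955.

$16,287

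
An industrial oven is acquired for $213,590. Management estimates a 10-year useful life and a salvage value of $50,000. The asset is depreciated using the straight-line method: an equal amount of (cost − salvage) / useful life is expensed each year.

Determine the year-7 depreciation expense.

Depreciable base = $213,590 − $50,000 = $163,590.
Annual expense = $163,590 / 10 = $16,359.

$16,359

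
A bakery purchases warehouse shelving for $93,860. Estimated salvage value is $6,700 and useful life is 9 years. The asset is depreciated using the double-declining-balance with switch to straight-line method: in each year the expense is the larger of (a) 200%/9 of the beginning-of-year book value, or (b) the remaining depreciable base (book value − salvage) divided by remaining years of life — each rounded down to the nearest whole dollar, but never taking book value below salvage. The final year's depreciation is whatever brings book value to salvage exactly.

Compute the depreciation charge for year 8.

Depreciable base = $93,860 − $6,700 = $87,160.
Year 1: DB = ⌊$93,860 × 200%/9⌋ = $20,857; SL = ⌊$87,160/9⌋ = $9,684 → take DB $20,857. Book value $73,003.
Year 2: DB = ⌊$73,003 × 200%/9⌋ = $16,222; SL = ⌊$66,303/8⌋ = $8,287 → take DB $16,222. Book value $56,781.
Year 3: DB = ⌊$56,781 × 200%/9⌋ = $12,618; SL = ⌊$50,081/7⌋ = $7,154 → take DB $12,618. Book value $44,163.
Year 4: DB = ⌊$44,163 × 200%/9⌋ = $9,814; SL = ⌊$37,463/6⌋ = $6,243 → take DB $9,814. Book value $34,349.
Year 5: DB = ⌊$34,349 × 200%/9⌋ = $7,633; SL = ⌊$27,649/5⌋ = $5,529 → take DB $7,633. Book value $26,716.
Year 6: DB = ⌊$26,716 × 200%/9⌋ = $5,936; SL = ⌊$20,016/4⌋ = $5,004 → take DB $5,936. Book value $20,780.
Year 7: DB = ⌊$20,780 × 200%/9⌋ = $4,617; SL = ⌊$14,080/3⌋ = $4,693 → take SL $4,693. Book value $16,087.
Year 8: DB = ⌊$16,087 × 200%/9⌋ = $3,574; SL = ⌊$9,387/2⌋ = $4,693 → take SL $4,693. Book value $11,394.

$4,693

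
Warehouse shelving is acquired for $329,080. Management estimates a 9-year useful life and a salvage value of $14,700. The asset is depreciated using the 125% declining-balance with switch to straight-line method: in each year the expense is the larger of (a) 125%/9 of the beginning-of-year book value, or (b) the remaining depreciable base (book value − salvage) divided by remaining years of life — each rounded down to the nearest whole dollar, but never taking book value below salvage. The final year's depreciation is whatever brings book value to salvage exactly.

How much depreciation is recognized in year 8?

Depreciable base = $329,080 − $14,700 = $314,380.
Year 1: DB = ⌊$329,080 × 125%/9⌋ = $45,705; SL = ⌊$314,380/9⌋ = $34,931 → take DB $45,705. Book value $283,375.
Year 2: DB = ⌊$283,375 × 125%/9⌋ = $39,357; SL = ⌊$268,675/8⌋ = $33,584 → take DB $39,357. Book value $244,018.
Year 3: DB = ⌊$244,018 × 125%/9⌋ = $33,891; SL = ⌊$229,318/7⌋ = $32,759 → take DB $33,891. Book value $210,127.
Year 4: DB = ⌊$210,127 × 125%/9⌋ = $29,184; SL = ⌊$195,427/6⌋ = $32,571 → take SL $32,571. Book value $177,556.
Year 5: DB = ⌊$177,556 × 125%/9⌋ = $24,660; SL = ⌊$162,856/5⌋ = $32,571 → take SL $32,571. Book value $144,985.
Year 6: DB = ⌊$144,985 × 125%/9⌋ = $20,136; SL = ⌊$130,285/4⌋ = $32,571 → take SL $32,571. Book value $112,414.
Year 7: DB = ⌊$112,414 × 125%/9⌋ = $15,613; SL = ⌊$97,714/3⌋ = $32,571 → take SL $32,571. Book value $79,843.
Year 8: DB = ⌊$79,843 × 125%/9⌋ = $11,089; SL = ⌊$65,143/2⌋ = $32,571 → take SL $32,571. Book value $47,272.

$32,571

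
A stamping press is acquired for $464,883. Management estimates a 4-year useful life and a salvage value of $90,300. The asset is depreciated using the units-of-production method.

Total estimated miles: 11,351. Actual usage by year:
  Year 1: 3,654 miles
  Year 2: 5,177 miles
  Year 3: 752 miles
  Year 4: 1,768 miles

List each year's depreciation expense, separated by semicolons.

$120,582; $170,841; $24,816; $58,344

Depreciable base = $464,883 − $90,300 = $374,583.
Rate = $374,583 / 11,351 miles = $33 per mile.
Year 1: 3,654 × $33 = $120,582. Book value $344,301.
Year 2: 5,177 × $33 = $170,841. Book value $173,460.
Year 3: 752 × $33 = $24,816. Book value $148,644.
Year 4: 1,768 × $33 = $58,344. Book value $90,300.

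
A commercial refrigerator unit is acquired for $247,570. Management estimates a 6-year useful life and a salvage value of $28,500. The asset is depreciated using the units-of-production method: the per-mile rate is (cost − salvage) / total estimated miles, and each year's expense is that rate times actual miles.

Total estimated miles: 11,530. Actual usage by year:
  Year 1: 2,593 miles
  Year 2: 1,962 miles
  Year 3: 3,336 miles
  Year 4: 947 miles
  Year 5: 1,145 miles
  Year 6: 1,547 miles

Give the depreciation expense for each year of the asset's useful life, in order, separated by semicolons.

Depreciable base = $247,570 − $28,500 = $219,070.
Rate = $219,070 / 11,530 miles = $19 per mile.
Year 1: 2,593 × $19 = $49,267. Book value $198,303.
Year 2: 1,962 × $19 = $37,278. Book value $161,025.
Year 3: 3,336 × $19 = $63,384. Book value $97,641.
Year 4: 947 × $19 = $17,993. Book value $79,648.
Year 5: 1,145 × $19 = $21,755. Book value $57,893.
Year 6: 1,547 × $19 = $29,393. Book value $28,500.

$49,267; $37,278; $63,384; $17,993; $21,755; $29,393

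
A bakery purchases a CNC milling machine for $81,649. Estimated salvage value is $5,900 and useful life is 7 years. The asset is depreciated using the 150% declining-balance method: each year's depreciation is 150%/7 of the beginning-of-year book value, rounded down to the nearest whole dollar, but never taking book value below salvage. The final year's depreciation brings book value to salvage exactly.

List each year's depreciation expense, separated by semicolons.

$17,496; $13,747; $10,801; $8,486; $6,668; $5,239; $13,312

Depreciable base = $81,649 − $5,900 = $75,749.
Year 1: ⌊$81,649 × 150%/7⌋ = $17,496. Book value $64,153.
Year 2: ⌊$64,153 × 150%/7⌋ = $13,747. Book value $50,406.
Year 3: ⌊$50,406 × 150%/7⌋ = $10,801. Book value $39,605.
Year 4: ⌊$39,605 × 150%/7⌋ = $8,486. Book value $31,119.
Year 5: ⌊$31,119 × 150%/7⌋ = $6,668. Book value $24,451.
Year 6: ⌊$24,451 × 150%/7⌋ = $5,239. Book value $19,212.
Year 7 (final): $19,212 − $5,900 = $13,312. Book value $5,900.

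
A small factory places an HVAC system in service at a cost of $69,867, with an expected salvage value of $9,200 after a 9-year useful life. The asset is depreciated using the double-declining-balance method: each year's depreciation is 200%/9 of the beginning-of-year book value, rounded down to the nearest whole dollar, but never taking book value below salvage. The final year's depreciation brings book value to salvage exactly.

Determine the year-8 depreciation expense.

$2,673

Depreciable base = $69,867 − $9,200 = $60,667.
Year 1: ⌊$69,867 × 200%/9⌋ = $15,526. Book value $54,341.
Year 2: ⌊$54,341 × 200%/9⌋ = $12,075. Book value $42,266.
Year 3: ⌊$42,266 × 200%/9⌋ = $9,392. Book value $32,874.
Year 4: ⌊$32,874 × 200%/9⌋ = $7,305. Book value $25,569.
Year 5: ⌊$25,569 × 200%/9⌋ = $5,682. Book value $19,887.
Year 6: ⌊$19,887 × 200%/9⌋ = $4,419. Book value $15,468.
Year 7: ⌊$15,468 × 200%/9⌋ = $3,437. Book value $12,031.
Year 8: ⌊$12,031 × 200%/9⌋ = $2,673. Book value $9,358.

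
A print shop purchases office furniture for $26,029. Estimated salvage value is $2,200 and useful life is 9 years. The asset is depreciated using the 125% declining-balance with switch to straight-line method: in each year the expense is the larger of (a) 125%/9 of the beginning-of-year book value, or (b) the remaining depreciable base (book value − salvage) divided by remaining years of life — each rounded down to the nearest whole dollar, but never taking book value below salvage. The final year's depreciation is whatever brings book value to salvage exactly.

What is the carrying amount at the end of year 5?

Depreciable base = $26,029 − $2,200 = $23,829.
Year 1: DB = ⌊$26,029 × 125%/9⌋ = $3,615; SL = ⌊$23,829/9⌋ = $2,647 → take DB $3,615. Book value $22,414.
Year 2: DB = ⌊$22,414 × 125%/9⌋ = $3,113; SL = ⌊$20,214/8⌋ = $2,526 → take DB $3,113. Book value $19,301.
Year 3: DB = ⌊$19,301 × 125%/9⌋ = $2,680; SL = ⌊$17,101/7⌋ = $2,443 → take DB $2,680. Book value $16,621.
Year 4: DB = ⌊$16,621 × 125%/9⌋ = $2,308; SL = ⌊$14,421/6⌋ = $2,403 → take SL $2,403. Book value $14,218.
Year 5: DB = ⌊$14,218 × 125%/9⌋ = $1,974; SL = ⌊$12,018/5⌋ = $2,403 → take SL $2,403. Book value $11,815.

$11,815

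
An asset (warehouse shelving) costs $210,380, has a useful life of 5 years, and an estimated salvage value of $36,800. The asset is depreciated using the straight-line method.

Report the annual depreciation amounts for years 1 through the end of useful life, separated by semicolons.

Depreciable base = $210,380 − $36,800 = $173,580.
Annual expense = $173,580 / 5 = $34,716.
End of year 1: book value $175,664.
End of year 2: book value $140,948.
End of year 3: book value $106,232.
End of year 4: book value $71,516.
End of year 5: book value $36,800.

$34,716; $34,716; $34,716; $34,716; $34,716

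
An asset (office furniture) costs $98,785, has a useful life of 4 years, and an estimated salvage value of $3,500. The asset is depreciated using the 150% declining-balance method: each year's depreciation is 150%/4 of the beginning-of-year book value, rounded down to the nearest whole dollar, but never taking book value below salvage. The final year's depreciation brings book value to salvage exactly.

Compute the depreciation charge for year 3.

Depreciable base = $98,785 − $3,500 = $95,285.
Year 1: ⌊$98,785 × 150%/4⌋ = $37,044. Book value $61,741.
Year 2: ⌊$61,741 × 150%/4⌋ = $23,152. Book value $38,589.
Year 3: ⌊$38,589 × 150%/4⌋ = $14,470. Book value $24,119.

$14,470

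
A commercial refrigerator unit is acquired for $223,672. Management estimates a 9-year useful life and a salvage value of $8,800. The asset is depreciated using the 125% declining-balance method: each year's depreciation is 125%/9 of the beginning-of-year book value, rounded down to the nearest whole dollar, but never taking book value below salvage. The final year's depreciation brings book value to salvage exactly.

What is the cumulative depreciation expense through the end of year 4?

Depreciable base = $223,672 − $8,800 = $214,872.
Year 1: ⌊$223,672 × 125%/9⌋ = $31,065. Book value $192,607.
Year 2: ⌊$192,607 × 125%/9⌋ = $26,750. Book value $165,857.
Year 3: ⌊$165,857 × 125%/9⌋ = $23,035. Book value $142,822.
Year 4: ⌊$142,822 × 125%/9⌋ = $19,836. Book value $122,986.
Accumulated through year 4 = $223,672 − $122,986 = $100,686.

$100,686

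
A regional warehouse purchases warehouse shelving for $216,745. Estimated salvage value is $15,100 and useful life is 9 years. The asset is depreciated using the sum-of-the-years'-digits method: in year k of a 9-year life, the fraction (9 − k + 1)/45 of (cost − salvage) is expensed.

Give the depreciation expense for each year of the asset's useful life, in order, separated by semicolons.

Depreciable base = $216,745 − $15,100 = $201,645.
Sum of the years' digits = 9+8+7+6+5+4+3+2+1 = 45.
Year 1: $201,645 × 9/45 = $40,329. Book value $176,416.
Year 2: $201,645 × 8/45 = $35,848. Book value $140,568.
Year 3: $201,645 × 7/45 = $31,367. Book value $109,201.
Year 4: $201,645 × 6/45 = $26,886. Book value $82,315.
Year 5: $201,645 × 5/45 = $22,405. Book value $59,910.
Year 6: $201,645 × 4/45 = $17,924. Book value $41,986.
Year 7: $201,645 × 3/45 = $13,443. Book value $28,543.
Year 8: $201,645 × 2/45 = $8,962. Book value $19,581.
Year 9: $201,645 × 1/45 = $4,481. Book value $15,100.

$40,329; $35,848; $31,367; $26,886; $22,405; $17,924; $13,443; $8,962; $4,481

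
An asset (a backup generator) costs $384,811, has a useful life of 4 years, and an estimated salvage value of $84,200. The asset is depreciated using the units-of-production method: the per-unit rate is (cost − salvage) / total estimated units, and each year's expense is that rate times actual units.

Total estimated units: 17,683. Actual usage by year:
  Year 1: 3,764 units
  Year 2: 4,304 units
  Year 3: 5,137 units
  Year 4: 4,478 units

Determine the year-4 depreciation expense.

Depreciable base = $384,811 − $84,200 = $300,611.
Rate = $300,611 / 17,683 units = $17 per unit.
Year 1: 3,764 × $17 = $63,988. Book value $320,823.
Year 2: 4,304 × $17 = $73,168. Book value $247,655.
Year 3: 5,137 × $17 = $87,329. Book value $160,326.
Year 4: 4,478 × $17 = $76,126. Book value $84,200.

$76,126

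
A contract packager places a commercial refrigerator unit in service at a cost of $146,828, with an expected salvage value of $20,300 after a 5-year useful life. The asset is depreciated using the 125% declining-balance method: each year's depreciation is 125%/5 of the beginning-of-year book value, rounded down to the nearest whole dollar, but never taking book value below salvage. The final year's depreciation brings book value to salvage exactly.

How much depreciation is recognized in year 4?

$15,486

Depreciable base = $146,828 − $20,300 = $126,528.
Year 1: ⌊$146,828 × 125%/5⌋ = $36,707. Book value $110,121.
Year 2: ⌊$110,121 × 125%/5⌋ = $27,530. Book value $82,591.
Year 3: ⌊$82,591 × 125%/5⌋ = $20,647. Book value $61,944.
Year 4: ⌊$61,944 × 125%/5⌋ = $15,486. Book value $46,458.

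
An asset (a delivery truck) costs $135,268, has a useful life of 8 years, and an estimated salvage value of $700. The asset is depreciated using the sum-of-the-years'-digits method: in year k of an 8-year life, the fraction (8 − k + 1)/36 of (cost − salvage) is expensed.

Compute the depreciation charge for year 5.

Depreciable base = $135,268 − $700 = $134,568.
Sum of the years' digits = 8+7+6+5+4+3+2+1 = 36.
Year 1: $134,568 × 8/36 = $29,904. Book value $105,364.
Year 2: $134,568 × 7/36 = $26,166. Book value $79,198.
Year 3: $134,568 × 6/36 = $22,428. Book value $56,770.
Year 4: $134,568 × 5/36 = $18,690. Book value $38,080.
Year 5: $134,568 × 4/36 = $14,952. Book value $23,128.

$14,952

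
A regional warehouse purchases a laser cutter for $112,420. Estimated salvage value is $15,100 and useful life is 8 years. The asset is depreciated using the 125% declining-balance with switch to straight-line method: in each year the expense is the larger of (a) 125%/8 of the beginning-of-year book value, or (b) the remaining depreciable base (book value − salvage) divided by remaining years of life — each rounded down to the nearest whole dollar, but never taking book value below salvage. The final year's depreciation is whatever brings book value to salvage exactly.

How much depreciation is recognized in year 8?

$10,470

Depreciable base = $112,420 − $15,100 = $97,320.
Year 1: DB = ⌊$112,420 × 125%/8⌋ = $17,565; SL = ⌊$97,320/8⌋ = $12,165 → take DB $17,565. Book value $94,855.
Year 2: DB = ⌊$94,855 × 125%/8⌋ = $14,821; SL = ⌊$79,755/7⌋ = $11,393 → take DB $14,821. Book value $80,034.
Year 3: DB = ⌊$80,034 × 125%/8⌋ = $12,505; SL = ⌊$64,934/6⌋ = $10,822 → take DB $12,505. Book value $67,529.
Year 4: DB = ⌊$67,529 × 125%/8⌋ = $10,551; SL = ⌊$52,429/5⌋ = $10,485 → take DB $10,551. Book value $56,978.
Year 5: DB = ⌊$56,978 × 125%/8⌋ = $8,902; SL = ⌊$41,878/4⌋ = $10,469 → take SL $10,469. Book value $46,509.
Year 6: DB = ⌊$46,509 × 125%/8⌋ = $7,267; SL = ⌊$31,409/3⌋ = $10,469 → take SL $10,469. Book value $36,040.
Year 7: DB = ⌊$36,040 × 125%/8⌋ = $5,631; SL = ⌊$20,940/2⌋ = $10,470 → take SL $10,470. Book value $25,570.
Year 8 (final): $25,570 − $15,100 = $10,470. Book value $15,100.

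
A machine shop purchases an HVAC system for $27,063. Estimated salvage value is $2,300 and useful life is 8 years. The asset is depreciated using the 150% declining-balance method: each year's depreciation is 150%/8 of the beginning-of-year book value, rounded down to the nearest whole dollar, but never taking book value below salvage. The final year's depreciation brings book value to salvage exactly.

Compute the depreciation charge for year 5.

Depreciable base = $27,063 − $2,300 = $24,763.
Year 1: ⌊$27,063 × 150%/8⌋ = $5,074. Book value $21,989.
Year 2: ⌊$21,989 × 150%/8⌋ = $4,122. Book value $17,867.
Year 3: ⌊$17,867 × 150%/8⌋ = $3,350. Book value $14,517.
Year 4: ⌊$14,517 × 150%/8⌋ = $2,721. Book value $11,796.
Year 5: ⌊$11,796 × 150%/8⌋ = $2,211. Book value $9,585.

$2,211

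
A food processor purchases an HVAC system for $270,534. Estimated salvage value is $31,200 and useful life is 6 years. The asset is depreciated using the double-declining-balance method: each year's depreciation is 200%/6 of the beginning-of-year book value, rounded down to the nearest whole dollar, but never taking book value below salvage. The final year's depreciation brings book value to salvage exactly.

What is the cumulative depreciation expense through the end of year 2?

Depreciable base = $270,534 − $31,200 = $239,334.
Year 1: ⌊$270,534 × 200%/6⌋ = $90,178. Book value $180,356.
Year 2: ⌊$180,356 × 200%/6⌋ = $60,118. Book value $120,238.
Accumulated through year 2 = $270,534 − $120,238 = $150,296.

$150,296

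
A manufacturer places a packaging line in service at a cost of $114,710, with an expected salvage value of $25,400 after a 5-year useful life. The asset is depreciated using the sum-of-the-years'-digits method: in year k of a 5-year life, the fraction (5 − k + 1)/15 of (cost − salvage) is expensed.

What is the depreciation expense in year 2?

Depreciable base = $114,710 − $25,400 = $89,310.
Sum of the years' digits = 5+4+3+2+1 = 15.
Year 1: $89,310 × 5/15 = $29,770. Book value $84,940.
Year 2: $89,310 × 4/15 = $23,816. Book value $61,124.

$23,816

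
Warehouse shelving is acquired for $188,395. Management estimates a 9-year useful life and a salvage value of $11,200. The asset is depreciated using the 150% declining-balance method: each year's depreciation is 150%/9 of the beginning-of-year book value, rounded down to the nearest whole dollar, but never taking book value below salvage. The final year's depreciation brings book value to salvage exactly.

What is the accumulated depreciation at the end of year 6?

$125,300

Depreciable base = $188,395 − $11,200 = $177,195.
Year 1: ⌊$188,395 × 150%/9⌋ = $31,399. Book value $156,996.
Year 2: ⌊$156,996 × 150%/9⌋ = $26,166. Book value $130,830.
Year 3: ⌊$130,830 × 150%/9⌋ = $21,805. Book value $109,025.
Year 4: ⌊$109,025 × 150%/9⌋ = $18,170. Book value $90,855.
Year 5: ⌊$90,855 × 150%/9⌋ = $15,142. Book value $75,713.
Year 6: ⌊$75,713 × 150%/9⌋ = $12,618. Book value $63,095.
Accumulated through year 6 = $188,395 − $63,095 = $125,300.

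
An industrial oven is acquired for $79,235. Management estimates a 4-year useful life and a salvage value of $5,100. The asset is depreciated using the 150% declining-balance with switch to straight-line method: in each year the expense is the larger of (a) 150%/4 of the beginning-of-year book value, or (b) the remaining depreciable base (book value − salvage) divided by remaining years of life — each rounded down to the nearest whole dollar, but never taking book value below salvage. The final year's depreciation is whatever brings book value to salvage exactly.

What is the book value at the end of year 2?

$30,952

Depreciable base = $79,235 − $5,100 = $74,135.
Year 1: DB = ⌊$79,235 × 150%/4⌋ = $29,713; SL = ⌊$74,135/4⌋ = $18,533 → take DB $29,713. Book value $49,522.
Year 2: DB = ⌊$49,522 × 150%/4⌋ = $18,570; SL = ⌊$44,422/3⌋ = $14,807 → take DB $18,570. Book value $30,952.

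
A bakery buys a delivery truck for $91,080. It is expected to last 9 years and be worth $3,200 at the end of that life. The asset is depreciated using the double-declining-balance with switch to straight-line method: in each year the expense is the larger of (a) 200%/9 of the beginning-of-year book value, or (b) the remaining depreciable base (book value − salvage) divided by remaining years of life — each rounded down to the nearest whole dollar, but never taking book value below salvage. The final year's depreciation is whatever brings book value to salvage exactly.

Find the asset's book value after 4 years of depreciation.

$33,331

Depreciable base = $91,080 − $3,200 = $87,880.
Year 1: DB = ⌊$91,080 × 200%/9⌋ = $20,240; SL = ⌊$87,880/9⌋ = $9,764 → take DB $20,240. Book value $70,840.
Year 2: DB = ⌊$70,840 × 200%/9⌋ = $15,742; SL = ⌊$67,640/8⌋ = $8,455 → take DB $15,742. Book value $55,098.
Year 3: DB = ⌊$55,098 × 200%/9⌋ = $12,244; SL = ⌊$51,898/7⌋ = $7,414 → take DB $12,244. Book value $42,854.
Year 4: DB = ⌊$42,854 × 200%/9⌋ = $9,523; SL = ⌊$39,654/6⌋ = $6,609 → take DB $9,523. Book value $33,331.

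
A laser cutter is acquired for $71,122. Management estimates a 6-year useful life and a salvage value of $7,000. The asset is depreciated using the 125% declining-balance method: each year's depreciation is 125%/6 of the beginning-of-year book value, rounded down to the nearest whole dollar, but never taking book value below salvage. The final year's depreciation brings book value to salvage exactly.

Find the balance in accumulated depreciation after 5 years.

$49,004

Depreciable base = $71,122 − $7,000 = $64,122.
Year 1: ⌊$71,122 × 125%/6⌋ = $14,817. Book value $56,305.
Year 2: ⌊$56,305 × 125%/6⌋ = $11,730. Book value $44,575.
Year 3: ⌊$44,575 × 125%/6⌋ = $9,286. Book value $35,289.
Year 4: ⌊$35,289 × 125%/6⌋ = $7,351. Book value $27,938.
Year 5: ⌊$27,938 × 125%/6⌋ = $5,820. Book value $22,118.
Accumulated through year 5 = $71,122 − $22,118 = $49,004.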